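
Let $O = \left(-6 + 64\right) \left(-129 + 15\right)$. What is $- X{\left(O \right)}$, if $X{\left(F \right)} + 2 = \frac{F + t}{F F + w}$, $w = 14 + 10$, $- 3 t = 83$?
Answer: $\frac{262331327}{131155704} \approx 2.0002$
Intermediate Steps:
$t = - \frac{83}{3}$ ($t = \left(- \frac{1}{3}\right) 83 = - \frac{83}{3} \approx -27.667$)
$w = 24$
$O = -6612$ ($O = 58 \left(-114\right) = -6612$)
$X{\left(F \right)} = -2 + \frac{- \frac{83}{3} + F}{24 + F^{2}}$ ($X{\left(F \right)} = -2 + \frac{F - \frac{83}{3}}{F F + 24} = -2 + \frac{- \frac{83}{3} + F}{F^{2} + 24} = -2 + \frac{- \frac{83}{3} + F}{24 + F^{2}}$)
$- X{\left(O \right)} = - \frac{- \frac{227}{3} - 6612 - 2 \left(-6612\right)^{2}}{24 + \left(-6612\right)^{2}} = - \frac{- \frac{227}{3} - 6612 - 87437088}{24 + 43718544} = - \frac{- \frac{227}{3} - 6612 - 87437088}{43718568} = - \frac{-262331327}{43718568 \cdot 3} = \left(-1\right) \left(- \frac{262331327}{131155704}\right) = \frac{262331327}{131155704}$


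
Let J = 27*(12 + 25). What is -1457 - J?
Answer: -2456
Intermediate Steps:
J = 999 (J = 27*37 = 999)
-1457 - J = -1457 - 1*999 = -1457 - 999 = -2456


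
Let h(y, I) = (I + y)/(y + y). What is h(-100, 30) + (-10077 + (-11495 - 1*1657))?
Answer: -464573/20 ≈ -23229.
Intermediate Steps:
h(y, I) = (I + y)/(2*y) (h(y, I) = (I + y)/((2*y)) = (I + y)*(1/(2*y)) = (I + y)/(2*y))
h(-100, 30) + (-10077 + (-11495 - 1*1657)) = (½)*(30 - 100)/(-100) + (-10077 + (-11495 - 1*1657)) = (½)*(-1/100)*(-70) + (-10077 + (-11495 - 1657)) = 7/20 + (-10077 - 13152) = 7/20 - 23229 = -464573/20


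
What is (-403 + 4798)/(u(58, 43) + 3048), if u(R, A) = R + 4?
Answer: 879/622 ≈ 1.4132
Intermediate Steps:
u(R, A) = 4 + R
(-403 + 4798)/(u(58, 43) + 3048) = (-403 + 4798)/((4 + 58) + 3048) = 4395/(62 + 3048) = 4395/3110 = 4395*(1/3110) = 879/622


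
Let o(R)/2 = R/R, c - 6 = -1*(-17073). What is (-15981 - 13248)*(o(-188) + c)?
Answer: -499260549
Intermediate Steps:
c = 17079 (c = 6 - 1*(-17073) = 6 + 17073 = 17079)
o(R) = 2 (o(R) = 2*(R/R) = 2*1 = 2)
(-15981 - 13248)*(o(-188) + c) = (-15981 - 13248)*(2 + 17079) = -29229*17081 = -499260549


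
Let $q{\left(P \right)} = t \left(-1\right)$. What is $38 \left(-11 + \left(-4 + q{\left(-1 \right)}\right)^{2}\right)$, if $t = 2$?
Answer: $950$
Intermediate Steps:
$q{\left(P \right)} = -2$ ($q{\left(P \right)} = 2 \left(-1\right) = -2$)
$38 \left(-11 + \left(-4 + q{\left(-1 \right)}\right)^{2}\right) = 38 \left(-11 + \left(-4 - 2\right)^{2}\right) = 38 \left(-11 + \left(-6\right)^{2}\right) = 38 \left(-11 + 36\right) = 38 \cdot 25 = 950$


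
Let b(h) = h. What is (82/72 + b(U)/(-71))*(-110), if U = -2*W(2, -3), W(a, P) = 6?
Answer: -183865/1278 ≈ -143.87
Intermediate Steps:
U = -12 (U = -2*6 = -12)
(82/72 + b(U)/(-71))*(-110) = (82/72 - 12/(-71))*(-110) = (82*(1/72) - 12*(-1/71))*(-110) = (41/36 + 12/71)*(-110) = (3343/2556)*(-110) = -183865/1278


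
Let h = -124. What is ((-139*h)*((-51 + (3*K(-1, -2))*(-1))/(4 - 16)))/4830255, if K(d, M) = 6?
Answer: 99107/4830255 ≈ 0.020518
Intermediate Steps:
((-139*h)*((-51 + (3*K(-1, -2))*(-1))/(4 - 16)))/4830255 = ((-139*(-124))*((-51 + (3*6)*(-1))/(4 - 16)))/4830255 = (17236*((-51 + 18*(-1))/(-12)))*(1/4830255) = (17236*((-51 - 18)*(-1/12)))*(1/4830255) = (17236*(-69*(-1/12)))*(1/4830255) = (17236*(23/4))*(1/4830255) = 99107*(1/4830255) = 99107/4830255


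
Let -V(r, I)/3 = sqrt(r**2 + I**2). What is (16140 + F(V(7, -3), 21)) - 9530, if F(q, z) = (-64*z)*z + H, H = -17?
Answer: -21631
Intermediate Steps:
V(r, I) = -3*sqrt(I**2 + r**2) (V(r, I) = -3*sqrt(r**2 + I**2) = -3*sqrt(I**2 + r**2))
F(q, z) = -17 - 64*z**2 (F(q, z) = (-64*z)*z - 17 = -64*z**2 - 17 = -17 - 64*z**2)
(16140 + F(V(7, -3), 21)) - 9530 = (16140 + (-17 - 64*21**2)) - 9530 = (16140 + (-17 - 64*441)) - 9530 = (16140 + (-17 - 28224)) - 9530 = (16140 - 28241) - 9530 = -12101 - 9530 = -21631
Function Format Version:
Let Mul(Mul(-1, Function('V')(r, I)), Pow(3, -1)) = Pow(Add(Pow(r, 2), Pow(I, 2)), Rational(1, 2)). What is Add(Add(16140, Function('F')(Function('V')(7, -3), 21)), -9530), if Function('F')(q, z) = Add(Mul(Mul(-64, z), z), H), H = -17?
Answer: -21631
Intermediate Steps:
Function('V')(r, I) = Mul(-3, Pow(Add(Pow(I, 2), Pow(r, 2)), Rational(1, 2))) (Function('V')(r, I) = Mul(-3, Pow(Add(Pow(r, 2), Pow(I, 2)), Rational(1, 2))) = Mul(-3, Pow(Add(Pow(I, 2), Pow(r, 2)), Rational(1, 2))))
Function('F')(q, z) = Add(-17, Mul(-64, Pow(z, 2))) (Function('F')(q, z) = Add(Mul(Mul(-64, z), z), -17) = Add(Mul(-64, Pow(z, 2)), -17) = Add(-17, Mul(-64, Pow(z, 2))))
Add(Add(16140, Function('F')(Function('V')(7, -3), 21)), -9530) = Add(Add(16140, Add(-17, Mul(-64, Pow(21, 2)))), -9530) = Add(Add(16140, Add(-17, Mul(-64, 441))), -9530) = Add(Add(16140, Add(-17, -28224)), -9530) = Add(Add(16140, -28241), -9530) = Add(-12101, -9530) = -21631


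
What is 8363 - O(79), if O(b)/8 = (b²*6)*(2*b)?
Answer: -47323381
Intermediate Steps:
O(b) = 96*b³ (O(b) = 8*((b²*6)*(2*b)) = 8*((6*b²)*(2*b)) = 8*(12*b³) = 96*b³)
8363 - O(79) = 8363 - 96*79³ = 8363 - 96*493039 = 8363 - 1*47331744 = 8363 - 47331744 = -47323381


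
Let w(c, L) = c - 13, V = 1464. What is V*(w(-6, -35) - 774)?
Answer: -1160952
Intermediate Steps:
w(c, L) = -13 + c
V*(w(-6, -35) - 774) = 1464*((-13 - 6) - 774) = 1464*(-19 - 774) = 1464*(-793) = -1160952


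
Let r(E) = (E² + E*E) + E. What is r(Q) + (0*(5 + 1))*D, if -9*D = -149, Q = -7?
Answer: 91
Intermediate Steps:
D = 149/9 (D = -⅑*(-149) = 149/9 ≈ 16.556)
r(E) = E + 2*E² (r(E) = (E² + E²) + E = 2*E² + E = E + 2*E²)
r(Q) + (0*(5 + 1))*D = -7*(1 + 2*(-7)) + (0*(5 + 1))*(149/9) = -7*(1 - 14) + (0*6)*(149/9) = -7*(-13) + 0*(149/9) = 91 + 0 = 91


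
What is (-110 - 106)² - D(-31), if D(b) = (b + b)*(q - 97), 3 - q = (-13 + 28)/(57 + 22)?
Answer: 3224482/79 ≈ 40816.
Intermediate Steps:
q = 222/79 (q = 3 - (-13 + 28)/(57 + 22) = 3 - 15/79 = 222/79 ≈ 2.8101)
D(b) = -14882*b/79 (D(b) = (b + b)*(222/79 - 97) = (2*b)*(-7441/79) = -14882*b/79)
(-110 - 106)² - D(-31) = (-110 - 106)² - (-14882)*(-31)/79 = (-216)² - 1*461342/79 = 46656 - 461342/79 = 3224482/79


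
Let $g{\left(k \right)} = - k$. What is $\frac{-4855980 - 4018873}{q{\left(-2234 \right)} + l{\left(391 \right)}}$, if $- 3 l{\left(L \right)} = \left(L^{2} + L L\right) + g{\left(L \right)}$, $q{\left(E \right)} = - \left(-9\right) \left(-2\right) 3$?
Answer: $\frac{26624559}{305533} \approx 87.141$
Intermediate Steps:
$q{\left(E \right)} = -54$ ($q{\left(E \right)} = - 18 \cdot 3 = \left(-1\right) 54 = -54$)
$l{\left(L \right)} = - \frac{2 L^{2}}{3} + \frac{L}{3}$ ($l{\left(L \right)} = - \frac{\left(L^{2} + L L\right) - L}{3} = - \frac{\left(L^{2} + L^{2}\right) - L}{3} = - \frac{2 L^{2} - L}{3} = - \frac{- L + 2 L^{2}}{3} = - \frac{2 L^{2}}{3} + \frac{L}{3}$)
$\frac{-4855980 - 4018873}{q{\left(-2234 \right)} + l{\left(391 \right)}} = \frac{-4855980 - 4018873}{-54 + \frac{1}{3} \cdot 391 \left(1 - 782\right)} = - \frac{8874853}{-54 + \frac{1}{3} \cdot 391 \left(1 - 782\right)} = - \frac{8874853}{-54 + \frac{1}{3} \cdot 391 \left(-781\right)} = - \frac{8874853}{-54 - \frac{305371}{3}} = - \frac{8874853}{- \frac{305533}{3}} = \left(-8874853\right) \left(- \frac{3}{305533}\right) = \frac{26624559}{305533}$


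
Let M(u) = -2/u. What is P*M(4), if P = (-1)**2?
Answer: -1/2 ≈ -0.50000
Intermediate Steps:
P = 1
P*M(4) = 1*(-2/4) = 1*(-2*1/4) = 1*(-1/2) = -1/2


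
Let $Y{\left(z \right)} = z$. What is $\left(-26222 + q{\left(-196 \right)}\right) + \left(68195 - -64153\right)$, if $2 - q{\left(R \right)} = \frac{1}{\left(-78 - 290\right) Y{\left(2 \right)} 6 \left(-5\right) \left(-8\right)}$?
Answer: $\frac{18746449921}{176640} \approx 1.0613 \cdot 10^{5}$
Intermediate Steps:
$q{\left(R \right)} = \frac{353281}{176640}$ ($q{\left(R \right)} = 2 - \frac{1}{\left(-78 - 290\right) 2 \cdot 6 \left(-5\right) \left(-8\right)} = 2 - \frac{1}{\left(-368\right) 2 \left(-30\right) \left(-8\right)} = 2 - - \frac{1}{368 \left(\left(-60\right) \left(-8\right)\right)} = 2 - - \frac{1}{368 \cdot 480} = 2 - \left(- \frac{1}{368}\right) \frac{1}{480} = 2 - - \frac{1}{176640} = 2 + \frac{1}{176640} = \frac{353281}{176640}$)
$\left(-26222 + q{\left(-196 \right)}\right) + \left(68195 - -64153\right) = \left(-26222 + \frac{353281}{176640}\right) + \left(68195 - -64153\right) = - \frac{4631500799}{176640} + \left(68195 + 64153\right) = - \frac{4631500799}{176640} + 132348 = \frac{18746449921}{176640}$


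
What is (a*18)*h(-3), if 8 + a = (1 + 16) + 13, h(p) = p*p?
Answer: 3564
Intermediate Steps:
h(p) = p²
a = 22 (a = -8 + ((1 + 16) + 13) = -8 + (17 + 13) = -8 + 30 = 22)
(a*18)*h(-3) = (22*18)*(-3)² = 396*9 = 3564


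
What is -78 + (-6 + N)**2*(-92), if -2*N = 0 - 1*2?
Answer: -2378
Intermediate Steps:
N = 1 (N = -(0 - 1*2)/2 = -(0 - 2)/2 = -1/2*(-2) = 1)
-78 + (-6 + N)**2*(-92) = -78 + (-6 + 1)**2*(-92) = -78 + (-5)**2*(-92) = -78 + 25*(-92) = -78 - 2300 = -2378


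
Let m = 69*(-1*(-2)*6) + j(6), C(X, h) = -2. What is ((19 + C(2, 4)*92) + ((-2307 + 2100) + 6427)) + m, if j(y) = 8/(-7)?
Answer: 48173/7 ≈ 6881.9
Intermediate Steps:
j(y) = -8/7 (j(y) = 8*(-⅐) = -8/7)
m = 5788/7 (m = 69*(-1*(-2)*6) - 8/7 = 69*(2*6) - 8/7 = 69*12 - 8/7 = 828 - 8/7 = 5788/7 ≈ 826.86)
((19 + C(2, 4)*92) + ((-2307 + 2100) + 6427)) + m = ((19 - 2*92) + ((-2307 + 2100) + 6427)) + 5788/7 = ((19 - 184) + (-207 + 6427)) + 5788/7 = (-165 + 6220) + 5788/7 = 6055 + 5788/7 = 48173/7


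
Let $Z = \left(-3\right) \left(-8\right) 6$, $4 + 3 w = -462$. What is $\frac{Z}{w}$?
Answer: $- \frac{216}{233} \approx -0.92704$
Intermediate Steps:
$w = - \frac{466}{3}$ ($w = - \frac{4}{3} + \frac{1}{3} \left(-462\right) = - \frac{4}{3} - 154 = - \frac{466}{3} \approx -155.33$)
$Z = 144$ ($Z = 24 \cdot 6 = 144$)
$\frac{Z}{w} = \frac{144}{- \frac{466}{3}} = 144 \left(- \frac{3}{466}\right) = - \frac{216}{233}$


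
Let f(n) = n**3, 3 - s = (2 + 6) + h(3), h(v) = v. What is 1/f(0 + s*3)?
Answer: -1/13824 ≈ -7.2338e-5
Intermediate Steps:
s = -8 (s = 3 - ((2 + 6) + 3) = 3 - (8 + 3) = 3 - 1*11 = 3 - 11 = -8)
1/f(0 + s*3) = 1/((0 - 8*3)**3) = 1/((0 - 24)**3) = 1/((-24)**3) = 1/(-13824) = -1/13824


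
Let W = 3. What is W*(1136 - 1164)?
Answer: -84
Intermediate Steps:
W*(1136 - 1164) = 3*(1136 - 1164) = 3*(-28) = -84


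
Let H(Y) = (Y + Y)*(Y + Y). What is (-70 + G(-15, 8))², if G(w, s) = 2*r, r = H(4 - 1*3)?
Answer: 3844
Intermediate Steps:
H(Y) = 4*Y² (H(Y) = (2*Y)*(2*Y) = 4*Y²)
r = 4 (r = 4*(4 - 1*3)² = 4*(4 - 3)² = 4*1² = 4*1 = 4)
G(w, s) = 8 (G(w, s) = 2*4 = 8)
(-70 + G(-15, 8))² = (-70 + 8)² = (-62)² = 3844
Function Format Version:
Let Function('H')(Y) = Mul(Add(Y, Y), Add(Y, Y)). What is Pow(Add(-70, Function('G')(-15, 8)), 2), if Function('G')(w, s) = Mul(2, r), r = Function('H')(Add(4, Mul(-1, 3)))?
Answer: 3844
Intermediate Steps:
Function('H')(Y) = Mul(4, Pow(Y, 2)) (Function('H')(Y) = Mul(Mul(2, Y), Mul(2, Y)) = Mul(4, Pow(Y, 2)))
r = 4 (r = Mul(4, Pow(Add(4, Mul(-1, 3)), 2)) = Mul(4, Pow(Add(4, -3), 2)) = Mul(4, Pow(1, 2)) = Mul(4, 1) = 4)
Function('G')(w, s) = 8 (Function('G')(w, s) = Mul(2, 4) = 8)
Pow(Add(-70, Function('G')(-15, 8)), 2) = Pow(Add(-70, 8), 2) = Pow(-62, 2) = 3844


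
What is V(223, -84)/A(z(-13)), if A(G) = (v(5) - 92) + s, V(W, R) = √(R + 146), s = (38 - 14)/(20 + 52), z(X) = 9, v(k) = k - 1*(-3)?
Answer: -3*√62/251 ≈ -0.094112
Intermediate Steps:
v(k) = 3 + k (v(k) = k + 3 = 3 + k)
s = ⅓ (s = 24/72 = 24*(1/72) = ⅓ ≈ 0.33333)
V(W, R) = √(146 + R)
A(G) = -251/3 (A(G) = ((3 + 5) - 92) + ⅓ = (8 - 92) + ⅓ = -84 + ⅓ = -251/3)
V(223, -84)/A(z(-13)) = √(146 - 84)/(-251/3) = √62*(-3/251) = -3*√62/251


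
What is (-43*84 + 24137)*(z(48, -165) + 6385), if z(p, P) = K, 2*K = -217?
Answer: 257650325/2 ≈ 1.2883e+8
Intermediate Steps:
K = -217/2 (K = (½)*(-217) = -217/2 ≈ -108.50)
z(p, P) = -217/2
(-43*84 + 24137)*(z(48, -165) + 6385) = (-43*84 + 24137)*(-217/2 + 6385) = (-3612 + 24137)*(12553/2) = 20525*(12553/2) = 257650325/2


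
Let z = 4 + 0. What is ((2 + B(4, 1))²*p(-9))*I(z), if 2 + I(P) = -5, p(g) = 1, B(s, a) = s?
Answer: -252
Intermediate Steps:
z = 4
I(P) = -7 (I(P) = -2 - 5 = -7)
((2 + B(4, 1))²*p(-9))*I(z) = ((2 + 4)²*1)*(-7) = (6²*1)*(-7) = (36*1)*(-7) = 36*(-7) = -252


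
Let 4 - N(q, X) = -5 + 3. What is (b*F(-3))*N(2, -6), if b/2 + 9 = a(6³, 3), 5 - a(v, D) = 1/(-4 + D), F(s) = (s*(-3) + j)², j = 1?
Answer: -3600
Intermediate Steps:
N(q, X) = 6 (N(q, X) = 4 - (-5 + 3) = 4 - 1*(-2) = 4 + 2 = 6)
F(s) = (1 - 3*s)² (F(s) = (s*(-3) + 1)² = (-3*s + 1)² = (1 - 3*s)²)
a(v, D) = 5 - 1/(-4 + D)
b = -6 (b = -18 + 2*((-21 + 5*3)/(-4 + 3)) = -18 + 2*((-21 + 15)/(-1)) = -18 + 2*(-1*(-6)) = -18 + 2*6 = -18 + 12 = -6)
(b*F(-3))*N(2, -6) = -6*(-1 + 3*(-3))²*6 = -6*(-1 - 9)²*6 = -6*(-10)²*6 = -6*100*6 = -600*6 = -3600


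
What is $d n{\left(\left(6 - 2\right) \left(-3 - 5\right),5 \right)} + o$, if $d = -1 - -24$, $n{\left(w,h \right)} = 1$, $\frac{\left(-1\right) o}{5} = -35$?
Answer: $198$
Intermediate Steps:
$o = 175$ ($o = \left(-5\right) \left(-35\right) = 175$)
$d = 23$ ($d = -1 + 24 = 23$)
$d n{\left(\left(6 - 2\right) \left(-3 - 5\right),5 \right)} + o = 23 \cdot 1 + 175 = 23 + 175 = 198$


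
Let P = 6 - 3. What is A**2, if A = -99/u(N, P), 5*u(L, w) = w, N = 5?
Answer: 27225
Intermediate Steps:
P = 3
u(L, w) = w/5
A = -165 (A = -99/((1/5)*3) = -99/3/5 = -99*5/3 = -165)
A**2 = (-165)**2 = 27225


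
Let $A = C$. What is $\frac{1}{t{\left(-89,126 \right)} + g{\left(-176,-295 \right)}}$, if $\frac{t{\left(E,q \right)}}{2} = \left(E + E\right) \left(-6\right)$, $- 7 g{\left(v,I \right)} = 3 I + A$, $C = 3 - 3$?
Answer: $\frac{7}{15837} \approx 0.000442$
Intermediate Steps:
$C = 0$ ($C = 3 - 3 = 0$)
$A = 0$
$g{\left(v,I \right)} = - \frac{3 I}{7}$ ($g{\left(v,I \right)} = - \frac{3 I + 0}{7} = - \frac{3 I}{7}$)
$t{\left(E,q \right)} = - 24 E$ ($t{\left(E,q \right)} = 2 \left(E + E\right) \left(-6\right) = 2 \cdot 2 E \left(-6\right) = 2 \left(- 12 E\right) = - 24 E$)
$\frac{1}{t{\left(-89,126 \right)} + g{\left(-176,-295 \right)}} = \frac{1}{\left(-24\right) \left(-89\right) - - \frac{885}{7}} = \frac{1}{2136 + \frac{885}{7}} = \frac{1}{\frac{15837}{7}} = \frac{7}{15837}$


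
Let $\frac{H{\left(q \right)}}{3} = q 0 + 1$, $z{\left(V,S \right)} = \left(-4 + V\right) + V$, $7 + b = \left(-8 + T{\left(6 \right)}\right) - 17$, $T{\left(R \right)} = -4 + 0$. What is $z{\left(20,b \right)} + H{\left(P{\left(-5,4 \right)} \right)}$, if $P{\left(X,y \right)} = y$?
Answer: $39$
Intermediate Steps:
$T{\left(R \right)} = -4$
$b = -36$ ($b = -7 - 29 = -36$)
$z{\left(V,S \right)} = -4 + 2 V$
$H{\left(q \right)} = 3$ ($H{\left(q \right)} = 3 \left(q 0 + 1\right) = 3 \left(0 + 1\right) = 3 \cdot 1 = 3$)
$z{\left(20,b \right)} + H{\left(P{\left(-5,4 \right)} \right)} = \left(-4 + 2 \cdot 20\right) + 3 = \left(-4 + 40\right) + 3 = 36 + 3 = 39$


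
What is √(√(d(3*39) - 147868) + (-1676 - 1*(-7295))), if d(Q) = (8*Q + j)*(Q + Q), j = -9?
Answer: √(5619 + 5*√2762) ≈ 76.693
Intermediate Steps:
d(Q) = 2*Q*(-9 + 8*Q) (d(Q) = (8*Q - 9)*(Q + Q) = (-9 + 8*Q)*(2*Q) = 2*Q*(-9 + 8*Q))
√(√(d(3*39) - 147868) + (-1676 - 1*(-7295))) = √(√(2*(3*39)*(-9 + 8*(3*39)) - 147868) + (-1676 - 1*(-7295))) = √(√(2*117*(-9 + 8*117) - 147868) + (-1676 + 7295)) = √(√(2*117*(-9 + 936) - 147868) + 5619) = √(√(2*117*927 - 147868) + 5619) = √(√(216918 - 147868) + 5619) = √(√69050 + 5619) = √(5*√2762 + 5619) = √(5619 + 5*√2762)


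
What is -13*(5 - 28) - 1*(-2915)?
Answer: 3214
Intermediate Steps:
-13*(5 - 28) - 1*(-2915) = -13*(-23) + 2915 = 299 + 2915 = 3214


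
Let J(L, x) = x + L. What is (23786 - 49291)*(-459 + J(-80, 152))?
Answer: 9870435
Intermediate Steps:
J(L, x) = L + x
(23786 - 49291)*(-459 + J(-80, 152)) = (23786 - 49291)*(-459 + (-80 + 152)) = -25505*(-459 + 72) = -25505*(-387) = 9870435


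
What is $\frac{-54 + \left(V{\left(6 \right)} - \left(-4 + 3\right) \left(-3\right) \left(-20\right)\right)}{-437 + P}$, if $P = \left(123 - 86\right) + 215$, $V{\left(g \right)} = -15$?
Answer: $\frac{9}{185} \approx 0.048649$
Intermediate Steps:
$P = 252$ ($P = 37 + 215 = 252$)
$\frac{-54 + \left(V{\left(6 \right)} - \left(-4 + 3\right) \left(-3\right) \left(-20\right)\right)}{-437 + P} = \frac{-54 - \left(15 + \left(-4 + 3\right) \left(-3\right) \left(-20\right)\right)}{-437 + 252} = \frac{-54 - \left(15 + \left(-1\right) \left(-3\right) \left(-20\right)\right)}{-185} = \left(-54 - \left(15 + 3 \left(-20\right)\right)\right) \left(- \frac{1}{185}\right) = \left(-54 - -45\right) \left(- \frac{1}{185}\right) = \left(-54 + \left(-15 + 60\right)\right) \left(- \frac{1}{185}\right) = \left(-54 + 45\right) \left(- \frac{1}{185}\right) = \left(-9\right) \left(- \frac{1}{185}\right) = \frac{9}{185}$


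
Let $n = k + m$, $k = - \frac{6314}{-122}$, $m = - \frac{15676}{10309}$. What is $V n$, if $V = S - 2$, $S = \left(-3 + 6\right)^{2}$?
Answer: $\frac{3624999}{10309} \approx 351.63$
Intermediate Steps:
$m = - \frac{15676}{10309}$ ($m = \left(-15676\right) \frac{1}{10309} = - \frac{15676}{10309} \approx -1.5206$)
$k = \frac{3157}{61}$ ($k = \left(-6314\right) \left(- \frac{1}{122}\right) = \frac{3157}{61} \approx 51.754$)
$S = 9$ ($S = 3^{2} = 9$)
$n = \frac{517857}{10309}$ ($n = \frac{3157}{61} - \frac{15676}{10309} = \frac{517857}{10309} \approx 50.233$)
$V = 7$ ($V = 9 - 2 = 7$)
$V n = 7 \cdot \frac{517857}{10309} = \frac{3624999}{10309}$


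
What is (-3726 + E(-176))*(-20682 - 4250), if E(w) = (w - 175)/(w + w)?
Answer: 8172715833/88 ≈ 9.2872e+7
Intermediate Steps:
E(w) = (-175 + w)/(2*w) (E(w) = (-175 + w)/((2*w)) = (-175 + w)*(1/(2*w)) = (-175 + w)/(2*w))
(-3726 + E(-176))*(-20682 - 4250) = (-3726 + (1/2)*(-175 - 176)/(-176))*(-20682 - 4250) = (-3726 + (1/2)*(-1/176)*(-351))*(-24932) = (-3726 + 351/352)*(-24932) = -1311201/352*(-24932) = 8172715833/88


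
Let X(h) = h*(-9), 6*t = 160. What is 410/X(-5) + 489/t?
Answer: 19763/720 ≈ 27.449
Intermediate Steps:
t = 80/3 (t = (⅙)*160 = 80/3 ≈ 26.667)
X(h) = -9*h
410/X(-5) + 489/t = 410/((-9*(-5))) + 489/(80/3) = 410/45 + 489*(3/80) = 410*(1/45) + 1467/80 = 82/9 + 1467/80 = 19763/720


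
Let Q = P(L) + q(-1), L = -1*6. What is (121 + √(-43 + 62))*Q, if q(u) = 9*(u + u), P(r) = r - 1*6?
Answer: -3630 - 30*√19 ≈ -3760.8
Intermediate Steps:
L = -6
P(r) = -6 + r (P(r) = r - 6 = -6 + r)
q(u) = 18*u (q(u) = 9*(2*u) = 18*u)
Q = -30 (Q = (-6 - 6) + 18*(-1) = -12 - 18 = -30)
(121 + √(-43 + 62))*Q = (121 + √(-43 + 62))*(-30) = (121 + √19)*(-30) = -3630 - 30*√19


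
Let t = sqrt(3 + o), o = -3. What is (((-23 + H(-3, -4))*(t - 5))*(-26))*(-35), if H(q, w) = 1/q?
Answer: 318500/3 ≈ 1.0617e+5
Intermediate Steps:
t = 0 (t = sqrt(3 - 3) = sqrt(0) = 0)
(((-23 + H(-3, -4))*(t - 5))*(-26))*(-35) = (((-23 + 1/(-3))*(0 - 5))*(-26))*(-35) = (((-23 - 1/3)*(-5))*(-26))*(-35) = (-70/3*(-5)*(-26))*(-35) = ((350/3)*(-26))*(-35) = -9100/3*(-35) = 318500/3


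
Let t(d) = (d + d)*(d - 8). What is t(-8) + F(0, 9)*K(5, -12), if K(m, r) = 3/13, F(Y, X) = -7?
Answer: 3307/13 ≈ 254.38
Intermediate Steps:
t(d) = 2*d*(-8 + d) (t(d) = (2*d)*(-8 + d) = 2*d*(-8 + d))
K(m, r) = 3/13 (K(m, r) = 3*(1/13) = 3/13)
t(-8) + F(0, 9)*K(5, -12) = 2*(-8)*(-8 - 8) - 7*3/13 = 2*(-8)*(-16) - 21/13 = 256 - 21/13 = 3307/13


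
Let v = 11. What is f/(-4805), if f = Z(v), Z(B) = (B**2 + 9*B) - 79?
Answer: -141/4805 ≈ -0.029344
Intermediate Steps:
Z(B) = -79 + B**2 + 9*B
f = 141 (f = -79 + 11**2 + 9*11 = -79 + 121 + 99 = 141)
f/(-4805) = 141/(-4805) = 141*(-1/4805) = -141/4805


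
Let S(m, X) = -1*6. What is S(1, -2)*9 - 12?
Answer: -66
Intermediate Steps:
S(m, X) = -6
S(1, -2)*9 - 12 = -6*9 - 12 = -54 - 12 = -66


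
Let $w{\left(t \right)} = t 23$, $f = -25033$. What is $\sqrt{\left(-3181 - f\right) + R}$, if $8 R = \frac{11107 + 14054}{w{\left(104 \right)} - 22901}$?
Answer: $\frac{\sqrt{147060858474294}}{82036} \approx 147.82$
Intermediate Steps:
$w{\left(t \right)} = 23 t$
$R = - \frac{25161}{164072}$ ($R = \frac{\left(11107 + 14054\right) \frac{1}{23 \cdot 104 - 22901}}{8} = \frac{25161 \frac{1}{2392 - 22901}}{8} = \frac{25161 \frac{1}{-20509}}{8} = \frac{25161 \left(- \frac{1}{20509}\right)}{8} = \frac{1}{8} \left(- \frac{25161}{20509}\right) = - \frac{25161}{164072} \approx -0.15335$)
$\sqrt{\left(-3181 - f\right) + R} = \sqrt{\left(-3181 - -25033\right) - \frac{25161}{164072}} = \sqrt{\left(-3181 + 25033\right) - \frac{25161}{164072}} = \sqrt{21852 - \frac{25161}{164072}} = \sqrt{\frac{3585276183}{164072}} = \frac{\sqrt{147060858474294}}{82036}$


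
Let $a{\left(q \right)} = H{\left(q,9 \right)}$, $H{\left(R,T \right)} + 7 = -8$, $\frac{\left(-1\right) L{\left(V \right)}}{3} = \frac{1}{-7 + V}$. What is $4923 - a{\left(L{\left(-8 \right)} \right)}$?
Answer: $4938$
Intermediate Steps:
$L{\left(V \right)} = - \frac{3}{-7 + V}$
$H{\left(R,T \right)} = -15$ ($H{\left(R,T \right)} = -7 - 8 = -15$)
$a{\left(q \right)} = -15$
$4923 - a{\left(L{\left(-8 \right)} \right)} = 4923 - -15 = 4923 + 15 = 4938$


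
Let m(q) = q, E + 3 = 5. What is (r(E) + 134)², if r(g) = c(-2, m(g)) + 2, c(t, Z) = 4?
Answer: 19600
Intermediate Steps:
E = 2 (E = -3 + 5 = 2)
r(g) = 6 (r(g) = 4 + 2 = 6)
(r(E) + 134)² = (6 + 134)² = 140² = 19600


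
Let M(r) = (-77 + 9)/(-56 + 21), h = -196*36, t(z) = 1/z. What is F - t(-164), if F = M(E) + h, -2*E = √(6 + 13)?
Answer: -40490253/5740 ≈ -7054.0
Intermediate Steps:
E = -√19/2 (E = -√(6 + 13)/2 = -√19/2 ≈ -2.1795)
h = -7056
M(r) = 68/35 (M(r) = -68/(-35) = -68*(-1/35) = 68/35)
F = -246892/35 (F = 68/35 - 7056 = -246892/35 ≈ -7054.1)
F - t(-164) = -246892/35 - 1/(-164) = -246892/35 - 1*(-1/164) = -246892/35 + 1/164 = -40490253/5740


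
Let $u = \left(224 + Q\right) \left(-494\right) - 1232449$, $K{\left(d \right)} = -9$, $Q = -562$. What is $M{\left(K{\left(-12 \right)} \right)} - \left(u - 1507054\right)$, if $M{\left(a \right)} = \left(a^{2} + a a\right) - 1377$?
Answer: $2571316$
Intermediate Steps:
$M{\left(a \right)} = -1377 + 2 a^{2}$ ($M{\left(a \right)} = \left(a^{2} + a^{2}\right) - 1377 = 2 a^{2} - 1377 = -1377 + 2 a^{2}$)
$u = -1065477$ ($u = \left(224 - 562\right) \left(-494\right) - 1232449 = \left(-338\right) \left(-494\right) - 1232449 = 166972 - 1232449 = -1065477$)
$M{\left(K{\left(-12 \right)} \right)} - \left(u - 1507054\right) = \left(-1377 + 2 \left(-9\right)^{2}\right) - \left(-1065477 - 1507054\right) = \left(-1377 + 2 \cdot 81\right) - -2572531 = \left(-1377 + 162\right) + 2572531 = -1215 + 2572531 = 2571316$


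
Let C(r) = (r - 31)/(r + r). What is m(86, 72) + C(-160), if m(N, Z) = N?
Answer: 27711/320 ≈ 86.597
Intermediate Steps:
C(r) = (-31 + r)/(2*r) (C(r) = (-31 + r)/((2*r)) = (-31 + r)*(1/(2*r)) = (-31 + r)/(2*r))
m(86, 72) + C(-160) = 86 + (½)*(-31 - 160)/(-160) = 86 + (½)*(-1/160)*(-191) = 86 + 191/320 = 27711/320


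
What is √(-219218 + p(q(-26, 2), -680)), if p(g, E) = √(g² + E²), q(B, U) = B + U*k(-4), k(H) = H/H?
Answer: √(-219218 + 8*√7234) ≈ 467.48*I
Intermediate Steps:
k(H) = 1
q(B, U) = B + U (q(B, U) = B + U*1 = B + U)
p(g, E) = √(E² + g²)
√(-219218 + p(q(-26, 2), -680)) = √(-219218 + √((-680)² + (-26 + 2)²)) = √(-219218 + √(462400 + (-24)²)) = √(-219218 + √(462400 + 576)) = √(-219218 + √462976) = √(-219218 + 8*√7234)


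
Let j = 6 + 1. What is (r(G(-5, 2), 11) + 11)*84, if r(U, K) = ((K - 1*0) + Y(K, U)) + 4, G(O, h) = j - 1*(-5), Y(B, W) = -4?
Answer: 1848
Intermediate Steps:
j = 7
G(O, h) = 12 (G(O, h) = 7 - 1*(-5) = 7 + 5 = 12)
r(U, K) = K (r(U, K) = ((K - 1*0) - 4) + 4 = ((K + 0) - 4) + 4 = (K - 4) + 4 = (-4 + K) + 4 = K)
(r(G(-5, 2), 11) + 11)*84 = (11 + 11)*84 = 22*84 = 1848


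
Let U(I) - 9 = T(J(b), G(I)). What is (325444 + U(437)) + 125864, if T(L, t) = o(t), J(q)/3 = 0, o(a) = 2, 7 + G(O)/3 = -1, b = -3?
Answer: 451319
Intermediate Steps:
G(O) = -24 (G(O) = -21 + 3*(-1) = -21 - 3 = -24)
J(q) = 0 (J(q) = 3*0 = 0)
T(L, t) = 2
U(I) = 11 (U(I) = 9 + 2 = 11)
(325444 + U(437)) + 125864 = (325444 + 11) + 125864 = 325455 + 125864 = 451319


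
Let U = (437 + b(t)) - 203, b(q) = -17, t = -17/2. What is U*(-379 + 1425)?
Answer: 226982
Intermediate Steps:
t = -17/2 (t = -17*½ = -17/2 ≈ -8.5000)
U = 217 (U = (437 - 17) - 203 = 420 - 203 = 217)
U*(-379 + 1425) = 217*(-379 + 1425) = 217*1046 = 226982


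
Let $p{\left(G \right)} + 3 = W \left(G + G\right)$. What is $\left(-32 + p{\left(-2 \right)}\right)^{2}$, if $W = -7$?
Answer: $49$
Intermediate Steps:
$p{\left(G \right)} = -3 - 14 G$ ($p{\left(G \right)} = -3 - 7 \left(G + G\right) = -3 - 7 \cdot 2 G = -3 - 14 G$)
$\left(-32 + p{\left(-2 \right)}\right)^{2} = \left(-32 - -25\right)^{2} = \left(-32 + \left(-3 + 28\right)\right)^{2} = \left(-32 + 25\right)^{2} = \left(-7\right)^{2} = 49$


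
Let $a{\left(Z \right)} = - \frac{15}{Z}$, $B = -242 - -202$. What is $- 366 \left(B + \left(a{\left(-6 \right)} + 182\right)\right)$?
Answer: $-52887$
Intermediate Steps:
$B = -40$ ($B = -242 + 202 = -40$)
$- 366 \left(B + \left(a{\left(-6 \right)} + 182\right)\right) = - 366 \left(-40 + \left(- \frac{15}{-6} + 182\right)\right) = - 366 \left(-40 + \left(\left(-15\right) \left(- \frac{1}{6}\right) + 182\right)\right) = - 366 \left(-40 + \left(\frac{5}{2} + 182\right)\right) = - 366 \left(-40 + \frac{369}{2}\right) = \left(-366\right) \frac{289}{2} = -52887$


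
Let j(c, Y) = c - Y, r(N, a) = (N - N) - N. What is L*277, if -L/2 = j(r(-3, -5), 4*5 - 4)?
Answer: 7202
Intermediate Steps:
r(N, a) = -N (r(N, a) = 0 - N = -N)
L = 26 (L = -2*(-1*(-3) - (4*5 - 4)) = -2*(3 - (20 - 4)) = -2*(3 - 1*16) = -2*(3 - 16) = -2*(-13) = 26)
L*277 = 26*277 = 7202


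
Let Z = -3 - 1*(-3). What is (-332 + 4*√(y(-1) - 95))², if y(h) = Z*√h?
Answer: 108704 - 2656*I*√95 ≈ 1.087e+5 - 25888.0*I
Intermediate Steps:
Z = 0 (Z = -3 + 3 = 0)
y(h) = 0 (y(h) = 0*√h = 0)
(-332 + 4*√(y(-1) - 95))² = (-332 + 4*√(0 - 95))² = (-332 + 4*√(-95))² = (-332 + 4*(I*√95))² = (-332 + 4*I*√95)²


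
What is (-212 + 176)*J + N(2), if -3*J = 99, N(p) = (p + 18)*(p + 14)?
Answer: 1508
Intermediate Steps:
N(p) = (14 + p)*(18 + p) (N(p) = (18 + p)*(14 + p) = (14 + p)*(18 + p))
J = -33 (J = -⅓*99 = -33)
(-212 + 176)*J + N(2) = (-212 + 176)*(-33) + (252 + 2² + 32*2) = -36*(-33) + (252 + 4 + 64) = 1188 + 320 = 1508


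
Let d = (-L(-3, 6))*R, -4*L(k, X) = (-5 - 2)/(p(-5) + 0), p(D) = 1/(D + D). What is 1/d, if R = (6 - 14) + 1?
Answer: -2/245 ≈ -0.0081633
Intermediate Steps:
R = -7 (R = -8 + 1 = -7)
p(D) = 1/(2*D)
L(k, X) = -35/2 (L(k, X) = -(-5 - 2)/(4*((½)/(-5) + 0)) = -(-7)/(4*((½)*(-⅕) + 0)) = -(-7)/(4*(-⅒ + 0)) = -(-7)/(4*(-⅒)) = -(-7)*(-10)/4 = -¼*70 = -35/2)
d = -245/2 (d = -1*(-35/2)*(-7) = (35/2)*(-7) = -245/2 ≈ -122.50)
1/d = 1/(-245/2) = -2/245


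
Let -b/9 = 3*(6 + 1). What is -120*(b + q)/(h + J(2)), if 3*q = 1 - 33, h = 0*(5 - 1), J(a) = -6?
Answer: -11980/3 ≈ -3993.3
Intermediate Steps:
h = 0 (h = 0*4 = 0)
b = -189 (b = -27*(6 + 1) = -27*7 = -9*21 = -189)
q = -32/3 (q = (1 - 33)/3 = (1/3)*(-32) = -32/3 ≈ -10.667)
-120*(b + q)/(h + J(2)) = -120*(-189 - 32/3)/(0 - 6) = -(-23960)/(-6) = -(-23960)*(-1)/6 = -120*599/18 = -11980/3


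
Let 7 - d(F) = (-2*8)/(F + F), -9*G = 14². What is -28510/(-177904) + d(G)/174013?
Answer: 121576119835/758461414424 ≈ 0.16029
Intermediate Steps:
G = -196/9 (G = -⅑*14² = -⅑*196 = -196/9 ≈ -21.778)
d(F) = 7 + 8/F (d(F) = 7 - (-2*8)/(F + F) = 7 - (-16)/(2*F) = 7 - (-16)*1/(2*F) = 7 - (-8)/F = 7 + 8/F)
-28510/(-177904) + d(G)/174013 = -28510/(-177904) + (7 + 8/(-196/9))/174013 = -28510*(-1/177904) + (7 + 8*(-9/196))*(1/174013) = 14255/88952 + (7 - 18/49)*(1/174013) = 14255/88952 + (325/49)*(1/174013) = 14255/88952 + 325/8526637 = 121576119835/758461414424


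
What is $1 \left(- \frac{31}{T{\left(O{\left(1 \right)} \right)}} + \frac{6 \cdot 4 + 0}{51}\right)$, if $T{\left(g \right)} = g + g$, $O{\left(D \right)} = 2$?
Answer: $- \frac{495}{68} \approx -7.2794$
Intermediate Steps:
$T{\left(g \right)} = 2 g$
$1 \left(- \frac{31}{T{\left(O{\left(1 \right)} \right)}} + \frac{6 \cdot 4 + 0}{51}\right) = 1 \left(- \frac{31}{2 \cdot 2} + \frac{6 \cdot 4 + 0}{51}\right) = 1 \left(- \frac{31}{4} + \left(24 + 0\right) \frac{1}{51}\right) = 1 \left(\left(-31\right) \frac{1}{4} + 24 \cdot \frac{1}{51}\right) = 1 \left(- \frac{31}{4} + \frac{8}{17}\right) = 1 \left(- \frac{495}{68}\right) = - \frac{495}{68}$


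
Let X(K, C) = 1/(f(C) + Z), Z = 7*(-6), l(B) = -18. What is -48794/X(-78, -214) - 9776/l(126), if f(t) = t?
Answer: 112426264/9 ≈ 1.2492e+7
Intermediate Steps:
Z = -42
X(K, C) = 1/(-42 + C) (X(K, C) = 1/(C - 42) = 1/(-42 + C))
-48794/X(-78, -214) - 9776/l(126) = -48794/(1/(-42 - 214)) - 9776/(-18) = -48794/(1/(-256)) - 9776*(-1/18) = -48794/(-1/256) + 4888/9 = -48794*(-256) + 4888/9 = 12491264 + 4888/9 = 112426264/9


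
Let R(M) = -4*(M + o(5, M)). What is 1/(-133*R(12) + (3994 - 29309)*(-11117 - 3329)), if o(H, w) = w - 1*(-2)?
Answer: 1/365714322 ≈ 2.7344e-9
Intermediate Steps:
o(H, w) = 2 + w (o(H, w) = w + 2 = 2 + w)
R(M) = -8 - 8*M (R(M) = -4*(M + (2 + M)) = -4*(2 + 2*M) = -8 - 8*M)
1/(-133*R(12) + (3994 - 29309)*(-11117 - 3329)) = 1/(-133*(-8 - 8*12) + (3994 - 29309)*(-11117 - 3329)) = 1/(-133*(-8 - 96) - 25315*(-14446)) = 1/(-133*(-104) + 365700490) = 1/(13832 + 365700490) = 1/365714322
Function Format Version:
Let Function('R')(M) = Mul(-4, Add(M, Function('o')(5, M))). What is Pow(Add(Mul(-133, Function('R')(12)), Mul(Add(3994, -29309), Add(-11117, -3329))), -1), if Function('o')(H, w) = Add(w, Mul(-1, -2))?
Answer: Rational(1, 365714322) ≈ 2.7344e-9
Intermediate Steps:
Function('o')(H, w) = Add(2, w) (Function('o')(H, w) = Add(w, 2) = Add(2, w))
Function('R')(M) = Add(-8, Mul(-8, M)) (Function('R')(M) = Mul(-4, Add(M, Add(2, M))) = Mul(-4, Add(2, Mul(2, M))) = Add(-8, Mul(-8, M)))
Pow(Add(Mul(-133, Function('R')(12)), Mul(Add(3994, -29309), Add(-11117, -3329))), -1) = Pow(Add(Mul(-133, Add(-8, Mul(-8, 12))), Mul(Add(3994, -29309), Add(-11117, -3329))), -1) = Pow(Add(Mul(-133, Add(-8, -96)), Mul(-25315, -14446)), -1) = Pow(Add(Mul(-133, -104), 365700490), -1) = Pow(Add(13832, 365700490), -1) = Pow(365714322, -1) = Rational(1, 365714322)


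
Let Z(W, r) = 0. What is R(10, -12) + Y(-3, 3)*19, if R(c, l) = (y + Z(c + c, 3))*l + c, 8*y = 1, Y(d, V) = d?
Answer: -97/2 ≈ -48.500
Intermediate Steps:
y = ⅛ (y = (⅛)*1 = ⅛ ≈ 0.12500)
R(c, l) = c + l/8 (R(c, l) = (⅛ + 0)*l + c = l/8 + c = c + l/8)
R(10, -12) + Y(-3, 3)*19 = (10 + (⅛)*(-12)) - 3*19 = (10 - 3/2) - 57 = 17/2 - 57 = -97/2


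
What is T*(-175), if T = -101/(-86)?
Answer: -17675/86 ≈ -205.52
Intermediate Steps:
T = 101/86 (T = -101*(-1/86) = 101/86 ≈ 1.1744)
T*(-175) = (101/86)*(-175) = -17675/86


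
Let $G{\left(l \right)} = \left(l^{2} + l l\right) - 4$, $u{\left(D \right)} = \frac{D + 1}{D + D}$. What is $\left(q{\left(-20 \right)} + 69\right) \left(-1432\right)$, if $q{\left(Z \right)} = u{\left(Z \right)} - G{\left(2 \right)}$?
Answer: $- \frac{468801}{5} \approx -93760.0$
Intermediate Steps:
$u{\left(D \right)} = \frac{1 + D}{2 D}$
$G{\left(l \right)} = -4 + 2 l^{2}$ ($G{\left(l \right)} = \left(l^{2} + l^{2}\right) - 4 = 2 l^{2} - 4 = -4 + 2 l^{2}$)
$q{\left(Z \right)} = -4 + \frac{1 + Z}{2 Z}$ ($q{\left(Z \right)} = \frac{1 + Z}{2 Z} - \left(-4 + 2 \cdot 2^{2}\right) = \frac{1 + Z}{2 Z} - \left(-4 + 2 \cdot 4\right) = \frac{1 + Z}{2 Z} - \left(-4 + 8\right) = \frac{1 + Z}{2 Z} - 4 = -4 + \frac{1 + Z}{2 Z}$)
$\left(q{\left(-20 \right)} + 69\right) \left(-1432\right) = \left(\frac{1 - -140}{2 \left(-20\right)} + 69\right) \left(-1432\right) = \left(\frac{1}{2} \left(- \frac{1}{20}\right) \left(1 + 140\right) + 69\right) \left(-1432\right) = \left(\frac{1}{2} \left(- \frac{1}{20}\right) 141 + 69\right) \left(-1432\right) = \left(- \frac{141}{40} + 69\right) \left(-1432\right) = \frac{2619}{40} \left(-1432\right) = - \frac{468801}{5}$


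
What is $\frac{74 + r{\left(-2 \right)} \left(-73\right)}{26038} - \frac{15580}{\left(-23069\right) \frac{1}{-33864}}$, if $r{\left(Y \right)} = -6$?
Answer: $- \frac{404049004448}{17666783} \approx -22871.0$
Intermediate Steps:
$\frac{74 + r{\left(-2 \right)} \left(-73\right)}{26038} - \frac{15580}{\left(-23069\right) \frac{1}{-33864}} = \frac{74 - -438}{26038} - \frac{15580}{\left(-23069\right) \frac{1}{-33864}} = \left(74 + 438\right) \frac{1}{26038} - \frac{15580}{\left(-23069\right) \left(- \frac{1}{33864}\right)} = 512 \cdot \frac{1}{26038} - \frac{15580}{\frac{1357}{1992}} = \frac{256}{13019} - \frac{31035360}{1357} = - \frac{404049004448}{17666783}$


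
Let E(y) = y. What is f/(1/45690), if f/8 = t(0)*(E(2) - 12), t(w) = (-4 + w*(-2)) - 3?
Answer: 25586400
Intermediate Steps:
t(w) = -7 - 2*w (t(w) = (-4 - 2*w) - 3 = -7 - 2*w)
f = 560 (f = 8*((-7 - 2*0)*(2 - 12)) = 8*((-7 + 0)*(-10)) = 8*(-7*(-10)) = 8*70 = 560)
f/(1/45690) = 560/(1/45690) = 560*45690 = 25586400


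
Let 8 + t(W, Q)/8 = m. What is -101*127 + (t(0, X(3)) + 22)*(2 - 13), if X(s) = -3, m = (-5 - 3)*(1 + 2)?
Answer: -10253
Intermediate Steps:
m = -24 (m = -8*3 = -24)
t(W, Q) = -256 (t(W, Q) = -64 + 8*(-24) = -64 - 192 = -256)
-101*127 + (t(0, X(3)) + 22)*(2 - 13) = -101*127 + (-256 + 22)*(2 - 13) = -12827 - 234*(-11) = -12827 + 2574 = -10253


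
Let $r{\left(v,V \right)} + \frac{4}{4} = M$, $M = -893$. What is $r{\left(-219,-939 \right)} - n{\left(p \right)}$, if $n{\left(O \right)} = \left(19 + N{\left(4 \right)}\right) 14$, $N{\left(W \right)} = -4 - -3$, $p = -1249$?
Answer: $-1146$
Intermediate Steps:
$r{\left(v,V \right)} = -894$ ($r{\left(v,V \right)} = -1 - 893 = -894$)
$N{\left(W \right)} = -1$ ($N{\left(W \right)} = -4 + 3 = -1$)
$n{\left(O \right)} = 252$ ($n{\left(O \right)} = \left(19 - 1\right) 14 = 18 \cdot 14 = 252$)
$r{\left(-219,-939 \right)} - n{\left(p \right)} = -894 - 252 = -1146$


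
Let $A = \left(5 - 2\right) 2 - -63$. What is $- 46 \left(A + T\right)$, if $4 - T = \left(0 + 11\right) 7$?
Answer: $184$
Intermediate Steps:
$T = -73$ ($T = 4 - \left(0 + 11\right) 7 = 4 - 11 \cdot 7 = 4 - 77 = -73$)
$A = 69$ ($A = 3 \cdot 2 + 63 = 6 + 63 = 69$)
$- 46 \left(A + T\right) = - 46 \left(69 - 73\right) = \left(-46\right) \left(-4\right) = 184$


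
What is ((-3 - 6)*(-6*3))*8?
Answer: 1296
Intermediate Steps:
((-3 - 6)*(-6*3))*8 = -9*(-18)*8 = 162*8 = 1296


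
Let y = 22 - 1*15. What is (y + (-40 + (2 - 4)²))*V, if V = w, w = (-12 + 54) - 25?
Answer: -493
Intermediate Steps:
y = 7 (y = 22 - 15 = 7)
w = 17 (w = 42 - 25 = 17)
V = 17
(y + (-40 + (2 - 4)²))*V = (7 + (-40 + (2 - 4)²))*17 = (7 + (-40 + (-2)²))*17 = (7 + (-40 + 4))*17 = (7 - 36)*17 = -29*17 = -493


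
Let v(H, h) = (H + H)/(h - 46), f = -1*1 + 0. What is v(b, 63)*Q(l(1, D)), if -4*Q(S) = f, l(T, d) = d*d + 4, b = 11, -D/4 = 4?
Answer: 11/34 ≈ 0.32353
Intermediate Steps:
D = -16 (D = -4*4 = -16)
f = -1 (f = -1 + 0 = -1)
v(H, h) = 2*H/(-46 + h) (v(H, h) = (2*H)/(-46 + h) = 2*H/(-46 + h))
l(T, d) = 4 + d² (l(T, d) = d² + 4 = 4 + d²)
Q(S) = ¼ (Q(S) = -¼*(-1) = ¼)
v(b, 63)*Q(l(1, D)) = (2*11/(-46 + 63))*(¼) = (2*11/17)*(¼) = (2*11*(1/17))*(¼) = (22/17)*(¼) = 11/34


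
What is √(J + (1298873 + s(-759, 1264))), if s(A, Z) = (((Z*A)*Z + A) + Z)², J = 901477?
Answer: √1470521863305476431 ≈ 1.2127e+9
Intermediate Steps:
s(A, Z) = (A + Z + A*Z²)² (s(A, Z) = (((A*Z)*Z + A) + Z)² = ((A*Z² + A) + Z)² = ((A + A*Z²) + Z)² = (A + Z + A*Z²)²)
√(J + (1298873 + s(-759, 1264))) = √(901477 + (1298873 + (-759 + 1264 - 759*1264²)²)) = √(901477 + (1298873 + (-759 + 1264 - 759*1597696)²)) = √(901477 + (1298873 + (-759 + 1264 - 1212651264)²)) = √(901477 + (1298873 + (-1212650759)²)) = √(901477 + (1298873 + 1470521863303276081)) = √(901477 + 1470521863304574954) = √1470521863305476431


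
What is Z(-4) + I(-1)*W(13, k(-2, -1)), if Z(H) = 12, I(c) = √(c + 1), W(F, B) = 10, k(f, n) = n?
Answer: 12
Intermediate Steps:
I(c) = √(1 + c)
Z(-4) + I(-1)*W(13, k(-2, -1)) = 12 + √(1 - 1)*10 = 12 + √0*10 = 12 + 0*10 = 12 + 0 = 12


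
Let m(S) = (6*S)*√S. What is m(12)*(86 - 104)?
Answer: -2592*√3 ≈ -4489.5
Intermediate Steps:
m(S) = 6*S^(3/2)
m(12)*(86 - 104) = (6*12^(3/2))*(86 - 104) = (6*(24*√3))*(-18) = (144*√3)*(-18) = -2592*√3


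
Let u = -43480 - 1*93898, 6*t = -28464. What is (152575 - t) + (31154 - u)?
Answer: 325851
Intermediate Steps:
t = -4744 (t = (⅙)*(-28464) = -4744)
u = -137378 (u = -43480 - 93898 = -137378)
(152575 - t) + (31154 - u) = (152575 - 1*(-4744)) + (31154 - 1*(-137378)) = (152575 + 4744) + (31154 + 137378) = 157319 + 168532 = 325851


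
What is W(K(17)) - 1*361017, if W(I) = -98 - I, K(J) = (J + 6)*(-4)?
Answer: -361023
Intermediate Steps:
K(J) = -24 - 4*J (K(J) = (6 + J)*(-4) = -24 - 4*J)
W(K(17)) - 1*361017 = (-98 - (-24 - 4*17)) - 1*361017 = (-98 - (-24 - 68)) - 361017 = (-98 - 1*(-92)) - 361017 = (-98 + 92) - 361017 = -6 - 361017 = -361023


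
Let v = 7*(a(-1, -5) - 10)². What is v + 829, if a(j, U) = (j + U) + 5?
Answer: 1676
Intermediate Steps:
a(j, U) = 5 + U + j (a(j, U) = (U + j) + 5 = 5 + U + j)
v = 847 (v = 7*((5 - 5 - 1) - 10)² = 7*(-1 - 10)² = 7*(-11)² = 7*121 = 847)
v + 829 = 847 + 829 = 1676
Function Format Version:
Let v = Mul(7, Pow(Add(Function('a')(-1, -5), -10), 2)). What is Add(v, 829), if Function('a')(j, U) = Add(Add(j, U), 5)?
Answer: 1676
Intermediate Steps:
Function('a')(j, U) = Add(5, U, j) (Function('a')(j, U) = Add(Add(U, j), 5) = Add(5, U, j))
v = 847 (v = Mul(7, Pow(Add(Add(5, -5, -1), -10), 2)) = Mul(7, Pow(Add(-1, -10), 2)) = Mul(7, Pow(-11, 2)) = Mul(7, 121) = 847)
Add(v, 829) = Add(847, 829) = 1676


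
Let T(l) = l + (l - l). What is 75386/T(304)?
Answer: 37693/152 ≈ 247.98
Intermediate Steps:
T(l) = l (T(l) = l + 0 = l)
75386/T(304) = 75386/304 = 75386*(1/304) = 37693/152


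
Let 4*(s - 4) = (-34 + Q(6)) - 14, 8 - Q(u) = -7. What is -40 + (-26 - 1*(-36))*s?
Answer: -165/2 ≈ -82.500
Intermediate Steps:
Q(u) = 15 (Q(u) = 8 - 1*(-7) = 8 + 7 = 15)
s = -17/4 (s = 4 + ((-34 + 15) - 14)/4 = 4 + (-19 - 14)/4 = 4 + (¼)*(-33) = 4 - 33/4 = -17/4 ≈ -4.2500)
-40 + (-26 - 1*(-36))*s = -40 + (-26 - 1*(-36))*(-17/4) = -40 + (-26 + 36)*(-17/4) = -40 + 10*(-17/4) = -40 - 85/2 = -165/2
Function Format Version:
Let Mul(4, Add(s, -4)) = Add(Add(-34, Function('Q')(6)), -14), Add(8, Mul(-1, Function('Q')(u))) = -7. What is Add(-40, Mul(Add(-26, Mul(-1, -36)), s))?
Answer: Rational(-165, 2) ≈ -82.500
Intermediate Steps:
Function('Q')(u) = 15 (Function('Q')(u) = Add(8, Mul(-1, -7)) = Add(8, 7) = 15)
s = Rational(-17, 4) (s = Add(4, Mul(Rational(1, 4), Add(Add(-34, 15), -14))) = Add(4, Mul(Rational(1, 4), Add(-19, -14))) = Add(4, Mul(Rational(1, 4), -33)) = Add(4, Rational(-33, 4)) = Rational(-17, 4) ≈ -4.2500)
Add(-40, Mul(Add(-26, Mul(-1, -36)), s)) = Add(-40, Mul(Add(-26, Mul(-1, -36)), Rational(-17, 4))) = Add(-40, Mul(Add(-26, 36), Rational(-17, 4))) = Add(-40, Mul(10, Rational(-17, 4))) = Add(-40, Rational(-85, 2)) = Rational(-165, 2)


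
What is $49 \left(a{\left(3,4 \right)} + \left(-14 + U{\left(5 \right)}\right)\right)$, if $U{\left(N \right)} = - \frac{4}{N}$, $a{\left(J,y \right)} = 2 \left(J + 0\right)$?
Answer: $- \frac{2156}{5} \approx -431.2$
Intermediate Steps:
$a{\left(J,y \right)} = 2 J$
$49 \left(a{\left(3,4 \right)} + \left(-14 + U{\left(5 \right)}\right)\right) = 49 \left(2 \cdot 3 - \left(14 + \frac{4}{5}\right)\right) = 49 \left(6 - \frac{74}{5}\right) = 49 \left(- \frac{44}{5}\right) = - \frac{2156}{5}$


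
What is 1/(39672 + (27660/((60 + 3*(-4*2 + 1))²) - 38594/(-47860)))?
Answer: 12132510/481551354899 ≈ 2.5195e-5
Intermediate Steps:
1/(39672 + (27660/((60 + 3*(-4*2 + 1))²) - 38594/(-47860))) = 1/(39672 + (27660/((60 + 3*(-8 + 1))²) - 38594*(-1/47860))) = 1/(39672 + (27660/((60 + 3*(-7))²) + 19297/23930)) = 1/(39672 + (27660/((60 - 21)²) + 19297/23930)) = 1/(39672 + (27660/(39²) + 19297/23930)) = 1/(39672 + (27660/1521 + 19297/23930)) = 1/(39672 + (27660*(1/1521) + 19297/23930)) = 1/(39672 + (9220/507 + 19297/23930)) = 1/(39672 + 230418179/12132510) = 1/(481551354899/12132510) = 12132510/481551354899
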